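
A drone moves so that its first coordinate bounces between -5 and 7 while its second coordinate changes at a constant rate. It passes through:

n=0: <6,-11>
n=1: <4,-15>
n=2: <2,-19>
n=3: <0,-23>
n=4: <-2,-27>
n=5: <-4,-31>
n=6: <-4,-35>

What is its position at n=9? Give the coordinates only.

<2,-47>

The first coordinate reflects between -5 and 7, moving 2 per step.
  step 7: -4 → -2
  step 8: -2 → 0
  step 9: 0 → 2
The second coordinate changes by -4 each step: at step 9 it is -47.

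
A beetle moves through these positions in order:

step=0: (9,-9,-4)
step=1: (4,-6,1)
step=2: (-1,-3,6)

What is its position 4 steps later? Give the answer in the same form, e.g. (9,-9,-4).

The position changes by (-5,+3,+5) every step.
step 3: (-1,-3,6) + (-5,+3,+5) → (-6,0,11)
step 4: (-6,0,11) + (-5,+3,+5) → (-11,3,16)
step 5: (-11,3,16) + (-5,+3,+5) → (-16,6,21)
step 6: (-16,6,21) + (-5,+3,+5) → (-21,9,26)

(-21,9,26)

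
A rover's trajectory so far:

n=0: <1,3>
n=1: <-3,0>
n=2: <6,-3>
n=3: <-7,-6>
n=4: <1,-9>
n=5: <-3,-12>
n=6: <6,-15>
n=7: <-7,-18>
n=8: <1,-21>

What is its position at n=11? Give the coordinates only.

First: cycles through 1, -3, 6, -7 every 4 steps. Step 11 lands at position 3 of the cycle → -7.
Second: linear, -3 per step → -30 at step 11.

<-7,-30>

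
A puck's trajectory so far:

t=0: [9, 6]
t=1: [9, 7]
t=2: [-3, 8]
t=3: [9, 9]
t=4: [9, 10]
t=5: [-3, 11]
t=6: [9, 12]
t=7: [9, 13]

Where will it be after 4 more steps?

First: cycles through 9, 9, -3 every 3 steps. Step 11 lands at position 2 of the cycle → -3.
Second: linear, +1 per step → 17 at step 11.

[-3, 17]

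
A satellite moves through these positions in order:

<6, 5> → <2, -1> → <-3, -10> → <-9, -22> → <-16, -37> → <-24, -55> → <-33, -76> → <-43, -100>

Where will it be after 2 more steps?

<-66, -157>

First differences are <-4, -6>, <-5, -9>, <-6, -12>, <-7, -15>, <-8, -18>, <-9, -21>, <-10, -24>; their common second difference is <-1, -3> (constant acceleration).
step 8: <-43, -100> + <-11, -27> → <-54, -127>
step 9: <-54, -127> + <-12, -30> → <-66, -157>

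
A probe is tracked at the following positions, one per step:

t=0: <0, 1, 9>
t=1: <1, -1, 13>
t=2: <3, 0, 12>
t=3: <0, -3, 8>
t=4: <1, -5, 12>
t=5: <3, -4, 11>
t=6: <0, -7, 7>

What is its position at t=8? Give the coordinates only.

<3, -8, 10>

Differencing gives <+1, -2, +4>, <+2, +1, -1>, <-3, -3, -4>, <+1, -2, +4>, <+2, +1, -1>, <-3, -3, -4>. This is the pattern <+1, -2, +4>, <+2, +1, -1>, <-3, -3, -4> repeated.
step 7: apply <+1, -2, +4> → <1, -9, 11>
step 8: apply <+2, +1, -1> → <3, -8, 10>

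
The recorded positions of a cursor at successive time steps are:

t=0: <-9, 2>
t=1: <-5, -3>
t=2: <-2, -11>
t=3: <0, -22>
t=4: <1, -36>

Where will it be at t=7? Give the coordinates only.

<-2, -96>

Successive displacements: <+4, -5>, <+3, -8>, <+2, -11>, <+1, -14> — each changes by <-1, -3>.
step 5: <1, -36> + <+0, -17> → <1, -53>
step 6: <1, -53> + <-1, -20> → <0, -73>
step 7: <0, -73> + <-2, -23> → <-2, -96>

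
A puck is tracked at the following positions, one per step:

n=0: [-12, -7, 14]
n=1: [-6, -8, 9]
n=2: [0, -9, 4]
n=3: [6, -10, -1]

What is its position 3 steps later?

Constant displacement of [+6, -1, -5] per step.
step 4: [6, -10, -1] + [+6, -1, -5] → [12, -11, -6]
step 5: [12, -11, -6] + [+6, -1, -5] → [18, -12, -11]
step 6: [18, -12, -11] + [+6, -1, -5] → [24, -13, -16]

[24, -13, -16]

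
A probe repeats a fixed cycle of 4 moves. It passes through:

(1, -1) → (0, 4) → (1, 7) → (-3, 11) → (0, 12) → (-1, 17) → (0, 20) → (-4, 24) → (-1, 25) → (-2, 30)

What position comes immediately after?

Step-to-step displacements: (-1, +5), (+1, +3), (-4, +4), (+3, +1), (-1, +5), (+1, +3), (-4, +4), (+3, +1), (-1, +5) — a repeating cycle of length 4.
step 10: apply (+1, +3) → (-1, 33)

(-1, 33)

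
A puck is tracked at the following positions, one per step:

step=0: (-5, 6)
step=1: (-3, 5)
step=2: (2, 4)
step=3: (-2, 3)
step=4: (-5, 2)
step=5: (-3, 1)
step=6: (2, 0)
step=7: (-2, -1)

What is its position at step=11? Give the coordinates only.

(-2, -5)

First: cycles through -5, -3, 2, -2 every 4 steps. Step 11 lands at position 3 of the cycle → -2.
Second: linear, -1 per step → -5 at step 11.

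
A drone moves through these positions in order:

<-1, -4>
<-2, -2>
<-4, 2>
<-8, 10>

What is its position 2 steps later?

<-32, 58>

The jumps are <-1, +2>, <-2, +4>, <-4, +8> — a geometric progression with ratio 2.
step 4: <-8, 10> + <-8, +16> → <-16, 26>
step 5: <-16, 26> + <-16, +32> → <-32, 58>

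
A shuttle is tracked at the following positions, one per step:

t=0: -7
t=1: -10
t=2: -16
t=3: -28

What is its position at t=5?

-100

The jumps are -3, -6, -12 — a geometric progression with ratio 2.
step 4: -28 − 24 → -52
step 5: -52 − 48 → -100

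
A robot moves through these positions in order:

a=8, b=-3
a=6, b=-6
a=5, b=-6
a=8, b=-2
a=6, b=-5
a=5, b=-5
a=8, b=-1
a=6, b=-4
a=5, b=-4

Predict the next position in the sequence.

a=8, b=0

Step-to-step displacements: (-2, -3), (-1, +0), (+3, +4), (-2, -3), (-1, +0), (+3, +4), (-2, -3), (-1, +0) — a repeating cycle of length 3.
step 9: apply (+3, +4) → a=8, b=0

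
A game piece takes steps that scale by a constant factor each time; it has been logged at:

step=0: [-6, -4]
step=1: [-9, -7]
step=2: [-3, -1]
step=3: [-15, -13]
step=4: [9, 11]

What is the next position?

Consecutive displacements [-3, -3], [+6, +6], [-12, -12], [+24, +24] scale by a factor of -2 each step.
step 5: [9, 11] + [-48, -48] → [-39, -37]

[-39, -37]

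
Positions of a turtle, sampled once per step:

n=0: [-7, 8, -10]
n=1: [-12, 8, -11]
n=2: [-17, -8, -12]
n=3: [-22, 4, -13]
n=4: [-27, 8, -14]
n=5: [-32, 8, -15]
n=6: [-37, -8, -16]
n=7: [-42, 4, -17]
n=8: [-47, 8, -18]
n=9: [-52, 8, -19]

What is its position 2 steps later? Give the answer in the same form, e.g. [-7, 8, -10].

First: linear, -5 per step → -62 at step 11.
Second: cycles through 8, 8, -8, 4 every 4 steps. Step 11 lands at position 3 of the cycle → 4.
Third: linear, -1 per step → -21 at step 11.

[-62, 4, -21]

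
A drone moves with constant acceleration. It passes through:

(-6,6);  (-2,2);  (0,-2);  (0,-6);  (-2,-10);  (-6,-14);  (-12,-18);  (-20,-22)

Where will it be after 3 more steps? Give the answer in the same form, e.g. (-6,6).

(-56,-34)

First differences are (+4,-4), (+2,-4), (+0,-4), (-2,-4), (-4,-4), (-6,-4), (-8,-4); their common second difference is (-2,+0) (constant acceleration).
step 8: (-20,-22) + (-10,-4) → (-30,-26)
step 9: (-30,-26) + (-12,-4) → (-42,-30)
step 10: (-42,-30) + (-14,-4) → (-56,-34)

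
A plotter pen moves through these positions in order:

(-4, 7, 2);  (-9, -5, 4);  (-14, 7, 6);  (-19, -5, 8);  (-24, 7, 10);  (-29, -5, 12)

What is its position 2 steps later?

(-39, -5, 16)

The first coordinate changes by -5 each step, so at step 7 it is -4 + 7·(-5) = -39.
The second coordinate repeats the cycle [7, -5] with period 2; step 7 mod 2 = 1, giving -5.
The third coordinate changes by +2 each step, so at step 7 it is 2 + 7·(2) = 16.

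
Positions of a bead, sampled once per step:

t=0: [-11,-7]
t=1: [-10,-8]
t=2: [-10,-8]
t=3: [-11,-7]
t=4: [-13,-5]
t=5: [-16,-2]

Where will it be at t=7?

First differences are [+1,-1], [+0,+0], [-1,+1], [-2,+2], [-3,+3]; their common second difference is [-1,+1] (constant acceleration).
step 6: [-16,-2] + [-4,+4] → [-20,2]
step 7: [-20,2] + [-5,+5] → [-25,7]

[-25,7]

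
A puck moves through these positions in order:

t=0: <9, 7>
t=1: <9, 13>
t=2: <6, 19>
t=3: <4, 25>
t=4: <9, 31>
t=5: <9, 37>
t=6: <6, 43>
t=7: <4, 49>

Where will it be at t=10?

<6, 67>

First: cycles through 9, 9, 6, 4 every 4 steps. Step 10 lands at position 2 of the cycle → 6.
Second: linear, +6 per step → 67 at step 10.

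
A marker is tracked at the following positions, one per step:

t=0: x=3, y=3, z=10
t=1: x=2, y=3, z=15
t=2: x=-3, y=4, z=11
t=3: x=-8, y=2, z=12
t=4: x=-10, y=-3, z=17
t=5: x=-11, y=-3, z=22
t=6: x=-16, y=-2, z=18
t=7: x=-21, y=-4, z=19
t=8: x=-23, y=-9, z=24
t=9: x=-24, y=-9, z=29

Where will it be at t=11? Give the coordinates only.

Step-to-step displacements: (-1, +0, +5), (-5, +1, -4), (-5, -2, +1), (-2, -5, +5), (-1, +0, +5), (-5, +1, -4), (-5, -2, +1), (-2, -5, +5), (-1, +0, +5) — a repeating cycle of length 4.
step 10: apply (-5, +1, -4) → x=-29, y=-8, z=25
step 11: apply (-5, -2, +1) → x=-34, y=-10, z=26

x=-34, y=-10, z=26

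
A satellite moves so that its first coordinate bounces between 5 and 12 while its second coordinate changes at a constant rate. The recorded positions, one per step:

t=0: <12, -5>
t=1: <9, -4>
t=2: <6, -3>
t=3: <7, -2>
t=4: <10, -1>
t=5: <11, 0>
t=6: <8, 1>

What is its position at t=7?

The first coordinate reflects between 5 and 12, moving 3 per step.
  step 7: 8 → 5
The second coordinate changes by +1 each step: at step 7 it is 2.

<5, 2>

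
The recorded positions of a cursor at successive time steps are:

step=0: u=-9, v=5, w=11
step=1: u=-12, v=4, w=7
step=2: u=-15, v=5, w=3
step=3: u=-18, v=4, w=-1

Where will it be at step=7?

u=-30, v=4, w=-17

U: linear, -3 per step → -30 at step 7.
V: cycles through 5, 4 every 2 steps. Step 7 lands at position 1 of the cycle → 4.
W: linear, -4 per step → -17 at step 7.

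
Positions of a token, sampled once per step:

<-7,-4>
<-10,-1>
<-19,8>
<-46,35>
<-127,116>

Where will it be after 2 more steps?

<-1099,1088>

The jumps are <-3,+3>, <-9,+9>, <-27,+27>, <-81,+81> — a geometric progression with ratio 3.
step 5: <-127,116> + <-243,+243> → <-370,359>
step 6: <-370,359> + <-729,+729> → <-1099,1088>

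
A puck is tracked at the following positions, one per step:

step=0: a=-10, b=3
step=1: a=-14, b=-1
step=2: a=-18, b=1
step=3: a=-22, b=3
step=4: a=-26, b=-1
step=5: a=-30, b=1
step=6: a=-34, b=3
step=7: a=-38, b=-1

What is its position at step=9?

A: linear, -4 per step → -46 at step 9.
B: cycles through 3, -1, 1 every 3 steps. Step 9 lands at position 0 of the cycle → 3.

a=-46, b=3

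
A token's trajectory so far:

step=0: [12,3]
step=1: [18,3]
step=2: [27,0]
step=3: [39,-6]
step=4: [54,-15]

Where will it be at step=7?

[117,-60]

Taking differences between consecutive positions: [+6,+0], [+9,-3], [+12,-6], [+15,-9]. These grow by [+3,-3] each step.
step 5: [54,-15] + [+18,-12] → [72,-27]
step 6: [72,-27] + [+21,-15] → [93,-42]
step 7: [93,-42] + [+24,-18] → [117,-60]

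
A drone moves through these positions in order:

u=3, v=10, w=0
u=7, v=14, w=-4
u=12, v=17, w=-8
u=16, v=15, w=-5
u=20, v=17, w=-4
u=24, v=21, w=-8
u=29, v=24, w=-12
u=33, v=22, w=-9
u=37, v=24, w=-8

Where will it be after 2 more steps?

The moves between consecutive positions are (+4, +4, -4), (+5, +3, -4), (+4, -2, +3), (+4, +2, +1), (+4, +4, -4), (+5, +3, -4), (+4, -2, +3), (+4, +2, +1); they repeat the 4-cycle [(+4, +4, -4), (+5, +3, -4), (+4, -2, +3), (+4, +2, +1)].
step 9: apply (+4, +4, -4) → u=41, v=28, w=-12
step 10: apply (+5, +3, -4) → u=46, v=31, w=-16

u=46, v=31, w=-16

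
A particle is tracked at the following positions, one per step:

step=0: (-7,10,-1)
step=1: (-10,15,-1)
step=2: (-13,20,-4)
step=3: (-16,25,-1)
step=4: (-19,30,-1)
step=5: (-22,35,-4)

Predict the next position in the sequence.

The first coordinate changes by -3 each step, so at step 6 it is -7 + 6·(-3) = -25.
The second coordinate changes by +5 each step, so at step 6 it is 10 + 6·(5) = 40.
The third coordinate repeats the cycle [-1, -1, -4] with period 3; step 6 mod 3 = 0, giving -1.

(-25,40,-1)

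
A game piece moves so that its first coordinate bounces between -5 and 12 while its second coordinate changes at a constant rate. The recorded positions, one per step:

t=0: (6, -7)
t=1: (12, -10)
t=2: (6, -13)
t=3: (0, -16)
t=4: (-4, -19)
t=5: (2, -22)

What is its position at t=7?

(10, -28)

The first coordinate reflects between -5 and 12, moving 6 per step.
  step 6: 2 → 8
  step 7: 8 → 10
The second coordinate changes by -3 each step: at step 7 it is -28.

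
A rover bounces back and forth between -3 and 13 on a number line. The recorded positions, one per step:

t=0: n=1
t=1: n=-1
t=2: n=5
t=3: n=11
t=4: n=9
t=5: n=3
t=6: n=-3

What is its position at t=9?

The value travels 6 per step and bounces off the walls at -3 and 13.
  step 7: -3 → 3
  step 8: 3 → 9
  step 9: 9 → 11

n=11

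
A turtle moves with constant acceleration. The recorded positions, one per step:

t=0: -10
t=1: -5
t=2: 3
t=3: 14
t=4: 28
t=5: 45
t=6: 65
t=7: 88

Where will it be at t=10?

Taking differences between consecutive positions: +5, +8, +11, +14, +17, +20, +23. These grow by +3 each step.
step 8: 88 + 26 → 114
step 9: 114 + 29 → 143
step 10: 143 + 32 → 175

175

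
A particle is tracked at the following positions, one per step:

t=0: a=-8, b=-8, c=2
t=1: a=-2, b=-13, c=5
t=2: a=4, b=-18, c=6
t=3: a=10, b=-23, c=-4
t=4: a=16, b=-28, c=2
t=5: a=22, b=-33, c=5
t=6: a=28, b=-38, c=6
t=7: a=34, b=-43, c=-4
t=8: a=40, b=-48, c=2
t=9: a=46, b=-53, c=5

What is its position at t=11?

a=58, b=-63, c=-4

The a coordinate changes by +6 each step, so at step 11 it is -8 + 11·(6) = 58.
The b coordinate changes by -5 each step, so at step 11 it is -8 + 11·(-5) = -63.
The c coordinate repeats the cycle [2, 5, 6, -4] with period 4; step 11 mod 4 = 3, giving -4.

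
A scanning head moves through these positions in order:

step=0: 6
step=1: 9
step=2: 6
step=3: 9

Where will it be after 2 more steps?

9

Step-to-step displacements: +3, -3, +3; each is -1× the previous.
step 4: 9 − 3 → 6
step 5: 6 + 3 → 9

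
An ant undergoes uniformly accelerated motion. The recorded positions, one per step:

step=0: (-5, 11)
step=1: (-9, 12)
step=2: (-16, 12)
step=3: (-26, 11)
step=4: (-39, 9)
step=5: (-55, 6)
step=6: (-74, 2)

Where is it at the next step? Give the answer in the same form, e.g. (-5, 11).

(-96, -3)

Successive displacements: (-4, +1), (-7, +0), (-10, -1), (-13, -2), (-16, -3), (-19, -4) — each changes by (-3, -1).
step 7: (-74, 2) + (-22, -5) → (-96, -3)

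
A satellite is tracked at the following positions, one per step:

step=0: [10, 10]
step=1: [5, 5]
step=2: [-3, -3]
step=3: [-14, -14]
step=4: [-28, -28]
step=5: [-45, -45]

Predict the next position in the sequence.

[-65, -65]

Taking differences between consecutive positions: [-5, -5], [-8, -8], [-11, -11], [-14, -14], [-17, -17]. These grow by [-3, -3] each step.
step 6: [-45, -45] + [-20, -20] → [-65, -65]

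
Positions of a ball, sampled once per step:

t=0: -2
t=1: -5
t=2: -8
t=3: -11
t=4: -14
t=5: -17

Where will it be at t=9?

Each step adds -3 to the position.
step 6: -17 − 3 → -20
step 7: -20 − 3 → -23
step 8: -23 − 3 → -26
step 9: -26 − 3 → -29

-29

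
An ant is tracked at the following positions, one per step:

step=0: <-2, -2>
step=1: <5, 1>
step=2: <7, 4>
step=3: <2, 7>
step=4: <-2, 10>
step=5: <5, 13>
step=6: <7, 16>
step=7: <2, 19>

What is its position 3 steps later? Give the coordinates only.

<7, 28>

First: cycles through -2, 5, 7, 2 every 4 steps. Step 10 lands at position 2 of the cycle → 7.
Second: linear, +3 per step → 28 at step 10.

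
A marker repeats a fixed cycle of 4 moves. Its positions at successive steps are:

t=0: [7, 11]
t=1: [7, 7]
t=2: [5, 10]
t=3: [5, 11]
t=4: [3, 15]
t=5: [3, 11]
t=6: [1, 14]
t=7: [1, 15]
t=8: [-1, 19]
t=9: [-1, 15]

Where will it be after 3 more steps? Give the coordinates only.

The moves between consecutive positions are [+0, -4], [-2, +3], [+0, +1], [-2, +4], [+0, -4], [-2, +3], [+0, +1], [-2, +4], [+0, -4]; they repeat the 4-cycle [[+0, -4], [-2, +3], [+0, +1], [-2, +4]].
step 10: apply [-2, +3] → [-3, 18]
step 11: apply [+0, +1] → [-3, 19]
step 12: apply [-2, +4] → [-5, 23]

[-5, 23]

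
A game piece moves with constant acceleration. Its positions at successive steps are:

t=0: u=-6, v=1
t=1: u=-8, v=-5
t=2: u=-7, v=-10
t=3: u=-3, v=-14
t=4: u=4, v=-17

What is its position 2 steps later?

u=27, v=-20

Successive displacements: (-2, -6), (+1, -5), (+4, -4), (+7, -3) — each changes by (+3, +1).
step 5: u=4, v=-17 + (+10, -2) → u=14, v=-19
step 6: u=14, v=-19 + (+13, -1) → u=27, v=-20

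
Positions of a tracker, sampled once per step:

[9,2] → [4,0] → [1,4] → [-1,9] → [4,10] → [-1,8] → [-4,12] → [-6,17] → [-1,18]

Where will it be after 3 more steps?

The moves between consecutive positions are [-5,-2], [-3,+4], [-2,+5], [+5,+1], [-5,-2], [-3,+4], [-2,+5], [+5,+1]; they repeat the 4-cycle [[-5,-2], [-3,+4], [-2,+5], [+5,+1]].
step 9: apply [-5,-2] → [-6,16]
step 10: apply [-3,+4] → [-9,20]
step 11: apply [-2,+5] → [-11,25]

[-11,25]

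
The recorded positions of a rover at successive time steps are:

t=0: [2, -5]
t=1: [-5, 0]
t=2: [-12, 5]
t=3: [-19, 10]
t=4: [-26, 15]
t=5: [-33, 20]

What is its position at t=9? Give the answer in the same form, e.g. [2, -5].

The position changes by [-7, +5] every step.
step 6: [-33, 20] + [-7, +5] → [-40, 25]
step 7: [-40, 25] + [-7, +5] → [-47, 30]
step 8: [-47, 30] + [-7, +5] → [-54, 35]
step 9: [-54, 35] + [-7, +5] → [-61, 40]

[-61, 40]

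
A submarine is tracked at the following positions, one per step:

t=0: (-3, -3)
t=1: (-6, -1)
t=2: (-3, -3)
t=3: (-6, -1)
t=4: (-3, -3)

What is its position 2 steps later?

(-3, -3)

Step-to-step displacements: (-3, +2), (+3, -2), (-3, +2), (+3, -2); each is -1× the previous.
step 5: (-3, -3) + (-3, +2) → (-6, -1)
step 6: (-6, -1) + (+3, -2) → (-3, -3)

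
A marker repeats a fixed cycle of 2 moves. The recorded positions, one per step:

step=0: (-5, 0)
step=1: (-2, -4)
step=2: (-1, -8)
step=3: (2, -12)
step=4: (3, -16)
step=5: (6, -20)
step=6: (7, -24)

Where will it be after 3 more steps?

Step-to-step displacements: (+3, -4), (+1, -4), (+3, -4), (+1, -4), (+3, -4), (+1, -4) — a repeating cycle of length 2.
step 7: apply (+3, -4) → (10, -28)
step 8: apply (+1, -4) → (11, -32)
step 9: apply (+3, -4) → (14, -36)

(14, -36)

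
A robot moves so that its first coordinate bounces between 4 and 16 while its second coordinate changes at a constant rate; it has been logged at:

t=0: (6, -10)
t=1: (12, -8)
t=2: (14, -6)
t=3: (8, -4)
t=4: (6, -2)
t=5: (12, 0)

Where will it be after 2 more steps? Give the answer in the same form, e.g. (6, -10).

(8, 4)

The first coordinate travels 6 per step and bounces off the walls at 4 and 16.
  step 6: 12 → 14
  step 7: 14 → 8
The second coordinate changes by +2 each step: at step 7 it is 4.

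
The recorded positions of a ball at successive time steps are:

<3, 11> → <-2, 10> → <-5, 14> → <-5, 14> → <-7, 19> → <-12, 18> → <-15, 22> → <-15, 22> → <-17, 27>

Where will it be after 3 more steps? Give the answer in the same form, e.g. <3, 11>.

Step-to-step displacements: <-5, -1>, <-3, +4>, <+0, +0>, <-2, +5>, <-5, -1>, <-3, +4>, <+0, +0>, <-2, +5> — a repeating cycle of length 4.
step 9: apply <-5, -1> → <-22, 26>
step 10: apply <-3, +4> → <-25, 30>
step 11: apply <+0, +0> → <-25, 30>

<-25, 30>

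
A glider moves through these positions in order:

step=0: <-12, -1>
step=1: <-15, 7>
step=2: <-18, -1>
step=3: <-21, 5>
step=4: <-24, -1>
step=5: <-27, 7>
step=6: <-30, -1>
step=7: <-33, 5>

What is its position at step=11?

The first coordinate changes by -3 each step, so at step 11 it is -12 + 11·(-3) = -45.
The second coordinate repeats the cycle [-1, 7, -1, 5] with period 4; step 11 mod 4 = 3, giving 5.

<-45, 5>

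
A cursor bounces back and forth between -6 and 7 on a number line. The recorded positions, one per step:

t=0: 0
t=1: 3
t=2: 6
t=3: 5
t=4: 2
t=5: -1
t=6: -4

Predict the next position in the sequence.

The value travels 3 per step and bounces off the walls at -6 and 7.
  step 7: -4 → -5

-5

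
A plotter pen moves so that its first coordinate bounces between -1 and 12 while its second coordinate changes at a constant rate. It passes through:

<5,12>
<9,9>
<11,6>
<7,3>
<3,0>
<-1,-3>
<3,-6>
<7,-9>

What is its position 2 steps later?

<9,-15>

The first coordinate travels 4 per step and bounces off the walls at -1 and 12.
  step 8: 7 → 11
  step 9: 11 → 9
The second coordinate changes by -3 each step: at step 9 it is -15.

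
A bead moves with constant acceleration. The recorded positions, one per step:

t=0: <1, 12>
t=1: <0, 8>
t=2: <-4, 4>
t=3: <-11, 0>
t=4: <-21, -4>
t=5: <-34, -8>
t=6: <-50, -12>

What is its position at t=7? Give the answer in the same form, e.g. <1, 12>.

Successive displacements: <-1, -4>, <-4, -4>, <-7, -4>, <-10, -4>, <-13, -4>, <-16, -4> — each changes by <-3, +0>.
step 7: <-50, -12> + <-19, -4> → <-69, -16>

<-69, -16>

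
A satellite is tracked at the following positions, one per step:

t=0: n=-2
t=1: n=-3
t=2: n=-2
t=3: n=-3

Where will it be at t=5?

Step-to-step displacements: -1, +1, -1; each is -1× the previous.
step 4: -3 + 1 → n=-2
step 5: -2 − 1 → n=-3

n=-3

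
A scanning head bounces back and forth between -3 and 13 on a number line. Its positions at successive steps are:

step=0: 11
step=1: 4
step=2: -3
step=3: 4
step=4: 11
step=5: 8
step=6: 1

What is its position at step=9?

The value travels 7 per step and bounces off the walls at -3 and 13.
  step 7: 1 → 0
  step 8: 0 → 7
  step 9: 7 → 12

12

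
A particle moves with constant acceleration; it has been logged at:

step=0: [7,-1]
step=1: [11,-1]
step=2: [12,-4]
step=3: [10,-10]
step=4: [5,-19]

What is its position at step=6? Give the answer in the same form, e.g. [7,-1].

[-14,-46]

Successive displacements: [+4,+0], [+1,-3], [-2,-6], [-5,-9] — each changes by [-3,-3].
step 5: [5,-19] + [-8,-12] → [-3,-31]
step 6: [-3,-31] + [-11,-15] → [-14,-46]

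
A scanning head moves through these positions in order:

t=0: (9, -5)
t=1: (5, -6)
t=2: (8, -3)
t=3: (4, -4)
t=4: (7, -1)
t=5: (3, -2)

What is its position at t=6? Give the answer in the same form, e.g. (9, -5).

The moves between consecutive positions are (-4, -1), (+3, +3), (-4, -1), (+3, +3), (-4, -1); they repeat the 2-cycle [(-4, -1), (+3, +3)].
step 6: apply (+3, +3) → (6, 1)

(6, 1)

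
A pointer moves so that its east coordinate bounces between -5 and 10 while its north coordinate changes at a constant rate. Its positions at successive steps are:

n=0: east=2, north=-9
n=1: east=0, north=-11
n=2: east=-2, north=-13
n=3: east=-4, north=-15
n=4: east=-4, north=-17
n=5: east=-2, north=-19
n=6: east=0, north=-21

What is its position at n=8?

east=4, north=-25

The east coordinate travels 2 per step and bounces off the walls at -5 and 10.
  step 7: 0 → 2
  step 8: 2 → 4
The north coordinate changes by -2 each step: at step 8 it is -25.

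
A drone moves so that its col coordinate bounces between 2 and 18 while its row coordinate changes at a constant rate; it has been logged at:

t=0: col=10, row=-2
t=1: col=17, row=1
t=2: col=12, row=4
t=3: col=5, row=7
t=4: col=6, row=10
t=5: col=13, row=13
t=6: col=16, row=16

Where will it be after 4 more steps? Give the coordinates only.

The col coordinate travels 7 per step and bounces off the walls at 2 and 18.
  step 7: 16 → 9
  step 8: 9 → 2
  step 9: 2 → 9
  step 10: 9 → 16
The row coordinate changes by +3 each step: at step 10 it is 28.

col=16, row=28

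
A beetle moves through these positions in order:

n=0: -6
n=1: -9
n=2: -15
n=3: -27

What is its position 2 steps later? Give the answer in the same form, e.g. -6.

-99

The jumps are -3, -6, -12 — a geometric progression with ratio 2.
step 4: -27 − 24 → -51
step 5: -51 − 48 → -99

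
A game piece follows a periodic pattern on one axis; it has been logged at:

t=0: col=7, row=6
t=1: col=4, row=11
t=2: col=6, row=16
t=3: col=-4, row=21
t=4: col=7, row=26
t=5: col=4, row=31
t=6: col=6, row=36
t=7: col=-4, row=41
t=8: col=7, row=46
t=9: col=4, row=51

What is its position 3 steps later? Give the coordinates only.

Col: cycles through 7, 4, 6, -4 every 4 steps. Step 12 lands at position 0 of the cycle → 7.
Row: linear, +5 per step → 66 at step 12.

col=7, row=66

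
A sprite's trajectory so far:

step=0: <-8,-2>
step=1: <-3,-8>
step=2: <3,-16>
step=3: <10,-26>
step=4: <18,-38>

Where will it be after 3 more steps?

Taking differences between consecutive positions: <+5,-6>, <+6,-8>, <+7,-10>, <+8,-12>. These grow by <+1,-2> each step.
step 5: <18,-38> + <+9,-14> → <27,-52>
step 6: <27,-52> + <+10,-16> → <37,-68>
step 7: <37,-68> + <+11,-18> → <48,-86>

<48,-86>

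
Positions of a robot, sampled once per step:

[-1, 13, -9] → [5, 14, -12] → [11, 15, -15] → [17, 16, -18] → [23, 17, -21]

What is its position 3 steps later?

[41, 20, -30]

Each step adds [+6, +1, -3] to the position.
step 5: [23, 17, -21] + [+6, +1, -3] → [29, 18, -24]
step 6: [29, 18, -24] + [+6, +1, -3] → [35, 19, -27]
step 7: [35, 19, -27] + [+6, +1, -3] → [41, 20, -30]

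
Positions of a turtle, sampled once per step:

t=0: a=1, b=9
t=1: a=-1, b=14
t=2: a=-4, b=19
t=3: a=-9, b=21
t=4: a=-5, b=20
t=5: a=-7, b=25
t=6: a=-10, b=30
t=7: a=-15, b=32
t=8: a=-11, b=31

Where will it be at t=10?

Step-to-step displacements: (-2, +5), (-3, +5), (-5, +2), (+4, -1), (-2, +5), (-3, +5), (-5, +2), (+4, -1) — a repeating cycle of length 4.
step 9: apply (-2, +5) → a=-13, b=36
step 10: apply (-3, +5) → a=-16, b=41

a=-16, b=41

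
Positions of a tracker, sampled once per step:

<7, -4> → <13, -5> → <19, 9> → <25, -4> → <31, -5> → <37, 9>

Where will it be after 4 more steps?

<61, -4>

First: linear, +6 per step → 61 at step 9.
Second: cycles through -4, -5, 9 every 3 steps. Step 9 lands at position 0 of the cycle → -4.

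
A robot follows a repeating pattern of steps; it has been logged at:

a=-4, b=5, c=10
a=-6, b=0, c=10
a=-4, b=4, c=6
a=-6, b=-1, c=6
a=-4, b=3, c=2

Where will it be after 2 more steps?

Step-to-step displacements: (-2,-5,+0), (+2,+4,-4), (-2,-5,+0), (+2,+4,-4) — a repeating cycle of length 2.
step 5: apply (-2,-5,+0) → a=-6, b=-2, c=2
step 6: apply (+2,+4,-4) → a=-4, b=2, c=-2

a=-4, b=2, c=-2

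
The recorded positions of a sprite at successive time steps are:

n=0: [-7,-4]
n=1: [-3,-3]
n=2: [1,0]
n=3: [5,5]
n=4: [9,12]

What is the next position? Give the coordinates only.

Successive displacements: [+4,+1], [+4,+3], [+4,+5], [+4,+7] — each changes by [+0,+2].
step 5: [9,12] + [+4,+9] → [13,21]

[13,21]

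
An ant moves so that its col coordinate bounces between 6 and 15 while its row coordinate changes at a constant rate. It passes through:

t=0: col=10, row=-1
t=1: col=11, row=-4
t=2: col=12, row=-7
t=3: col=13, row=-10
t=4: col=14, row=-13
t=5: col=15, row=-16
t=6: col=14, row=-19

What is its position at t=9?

The col coordinate reflects between 6 and 15, moving 1 per step.
  step 7: 14 → 13
  step 8: 13 → 12
  step 9: 12 → 11
The row coordinate changes by -3 each step: at step 9 it is -28.

col=11, row=-28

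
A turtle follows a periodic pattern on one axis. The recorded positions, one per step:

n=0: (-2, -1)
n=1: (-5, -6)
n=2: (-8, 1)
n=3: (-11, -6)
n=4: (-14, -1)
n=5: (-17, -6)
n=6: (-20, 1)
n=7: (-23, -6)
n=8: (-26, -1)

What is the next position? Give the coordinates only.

First: linear, -3 per step → -29 at step 9.
Second: cycles through -1, -6, 1, -6 every 4 steps. Step 9 lands at position 1 of the cycle → -6.

(-29, -6)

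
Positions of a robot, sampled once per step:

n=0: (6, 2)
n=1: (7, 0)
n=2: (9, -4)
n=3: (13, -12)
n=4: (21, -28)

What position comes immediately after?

The jumps are (+1, -2), (+2, -4), (+4, -8), (+8, -16) — a geometric progression with ratio 2.
step 5: (21, -28) + (+16, -32) → (37, -60)

(37, -60)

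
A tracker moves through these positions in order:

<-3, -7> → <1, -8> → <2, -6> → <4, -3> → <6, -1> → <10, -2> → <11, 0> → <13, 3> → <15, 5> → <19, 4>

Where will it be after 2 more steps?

The moves between consecutive positions are <+4, -1>, <+1, +2>, <+2, +3>, <+2, +2>, <+4, -1>, <+1, +2>, <+2, +3>, <+2, +2>, <+4, -1>; they repeat the 4-cycle [<+4, -1>, <+1, +2>, <+2, +3>, <+2, +2>].
step 10: apply <+1, +2> → <20, 6>
step 11: apply <+2, +3> → <22, 9>

<22, 9>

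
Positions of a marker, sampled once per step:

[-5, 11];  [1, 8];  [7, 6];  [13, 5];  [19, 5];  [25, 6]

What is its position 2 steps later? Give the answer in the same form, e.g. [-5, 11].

Successive displacements: [+6, -3], [+6, -2], [+6, -1], [+6, +0], [+6, +1] — each changes by [+0, +1].
step 6: [25, 6] + [+6, +2] → [31, 8]
step 7: [31, 8] + [+6, +3] → [37, 11]

[37, 11]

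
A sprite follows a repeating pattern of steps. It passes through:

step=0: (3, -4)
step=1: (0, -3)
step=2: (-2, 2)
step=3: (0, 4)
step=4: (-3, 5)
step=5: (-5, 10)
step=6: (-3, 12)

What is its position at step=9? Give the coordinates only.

Differencing gives (-3, +1), (-2, +5), (+2, +2), (-3, +1), (-2, +5), (+2, +2). This is the pattern (-3, +1), (-2, +5), (+2, +2) repeated.
step 7: apply (-3, +1) → (-6, 13)
step 8: apply (-2, +5) → (-8, 18)
step 9: apply (+2, +2) → (-6, 20)

(-6, 20)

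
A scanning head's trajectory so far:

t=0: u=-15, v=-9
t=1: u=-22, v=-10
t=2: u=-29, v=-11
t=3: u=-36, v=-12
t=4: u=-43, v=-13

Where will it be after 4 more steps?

Each step adds (-7, -1) to the position.
step 5: u=-43, v=-13 + (-7, -1) → u=-50, v=-14
step 6: u=-50, v=-14 + (-7, -1) → u=-57, v=-15
step 7: u=-57, v=-15 + (-7, -1) → u=-64, v=-16
step 8: u=-64, v=-16 + (-7, -1) → u=-71, v=-17

u=-71, v=-17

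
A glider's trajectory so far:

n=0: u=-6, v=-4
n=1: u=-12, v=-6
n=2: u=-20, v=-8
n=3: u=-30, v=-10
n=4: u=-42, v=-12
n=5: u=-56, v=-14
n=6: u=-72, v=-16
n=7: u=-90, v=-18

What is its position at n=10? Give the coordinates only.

u=-156, v=-24

Successive displacements: (-6, -2), (-8, -2), (-10, -2), (-12, -2), (-14, -2), (-16, -2), (-18, -2) — each changes by (-2, +0).
step 8: u=-90, v=-18 + (-20, -2) → u=-110, v=-20
step 9: u=-110, v=-20 + (-22, -2) → u=-132, v=-22
step 10: u=-132, v=-22 + (-24, -2) → u=-156, v=-24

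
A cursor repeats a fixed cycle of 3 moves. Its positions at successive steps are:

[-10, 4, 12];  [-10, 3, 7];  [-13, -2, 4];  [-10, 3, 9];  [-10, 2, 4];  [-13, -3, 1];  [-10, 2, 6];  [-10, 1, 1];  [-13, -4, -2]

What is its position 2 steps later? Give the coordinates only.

Step-to-step displacements: [+0, -1, -5], [-3, -5, -3], [+3, +5, +5], [+0, -1, -5], [-3, -5, -3], [+3, +5, +5], [+0, -1, -5], [-3, -5, -3] — a repeating cycle of length 3.
step 9: apply [+3, +5, +5] → [-10, 1, 3]
step 10: apply [+0, -1, -5] → [-10, 0, -2]

[-10, 0, -2]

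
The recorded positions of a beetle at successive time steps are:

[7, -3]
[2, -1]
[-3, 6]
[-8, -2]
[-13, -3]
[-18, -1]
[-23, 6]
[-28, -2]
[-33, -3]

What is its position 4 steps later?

[-53, -3]

The first coordinate changes by -5 each step, so at step 12 it is 7 + 12·(-5) = -53.
The second coordinate repeats the cycle [-3, -1, 6, -2] with period 4; step 12 mod 4 = 0, giving -3.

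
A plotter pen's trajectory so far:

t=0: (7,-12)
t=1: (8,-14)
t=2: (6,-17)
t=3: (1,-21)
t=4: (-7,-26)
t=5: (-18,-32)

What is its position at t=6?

Successive displacements: (+1,-2), (-2,-3), (-5,-4), (-8,-5), (-11,-6) — each changes by (-3,-1).
step 6: (-18,-32) + (-14,-7) → (-32,-39)

(-32,-39)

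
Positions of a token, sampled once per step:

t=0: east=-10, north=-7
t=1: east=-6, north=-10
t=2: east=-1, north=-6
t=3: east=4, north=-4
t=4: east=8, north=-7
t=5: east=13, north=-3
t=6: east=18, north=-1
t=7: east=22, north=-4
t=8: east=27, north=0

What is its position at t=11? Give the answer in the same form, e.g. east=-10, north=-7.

east=41, north=3

Differencing gives (+4, -3), (+5, +4), (+5, +2), (+4, -3), (+5, +4), (+5, +2), (+4, -3), (+5, +4). This is the pattern (+4, -3), (+5, +4), (+5, +2) repeated.
step 9: apply (+5, +2) → east=32, north=2
step 10: apply (+4, -3) → east=36, north=-1
step 11: apply (+5, +4) → east=41, north=3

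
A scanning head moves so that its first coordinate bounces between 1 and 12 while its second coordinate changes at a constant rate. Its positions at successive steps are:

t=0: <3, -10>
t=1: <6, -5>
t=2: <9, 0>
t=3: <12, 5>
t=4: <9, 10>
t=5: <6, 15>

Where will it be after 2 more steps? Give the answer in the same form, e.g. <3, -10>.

<2, 25>

The first coordinate travels 3 per step and bounces off the walls at 1 and 12.
  step 6: 6 → 3
  step 7: 3 → 2
The second coordinate changes by +5 each step: at step 7 it is 25.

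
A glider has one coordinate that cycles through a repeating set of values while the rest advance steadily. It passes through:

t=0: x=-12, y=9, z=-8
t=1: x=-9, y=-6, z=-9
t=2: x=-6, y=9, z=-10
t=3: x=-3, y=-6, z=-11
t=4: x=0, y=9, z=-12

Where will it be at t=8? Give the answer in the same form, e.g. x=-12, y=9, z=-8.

x=12, y=9, z=-16

X: linear, +3 per step → 12 at step 8.
Y: cycles through 9, -6 every 2 steps. Step 8 lands at position 0 of the cycle → 9.
Z: linear, -1 per step → -16 at step 8.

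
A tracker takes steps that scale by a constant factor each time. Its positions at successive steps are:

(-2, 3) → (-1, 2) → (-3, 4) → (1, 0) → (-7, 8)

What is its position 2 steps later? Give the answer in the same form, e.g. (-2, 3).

(-23, 24)

Consecutive displacements (+1, -1), (-2, +2), (+4, -4), (-8, +8) scale by a factor of -2 each step.
step 5: (-7, 8) + (+16, -16) → (9, -8)
step 6: (9, -8) + (-32, +32) → (-23, 24)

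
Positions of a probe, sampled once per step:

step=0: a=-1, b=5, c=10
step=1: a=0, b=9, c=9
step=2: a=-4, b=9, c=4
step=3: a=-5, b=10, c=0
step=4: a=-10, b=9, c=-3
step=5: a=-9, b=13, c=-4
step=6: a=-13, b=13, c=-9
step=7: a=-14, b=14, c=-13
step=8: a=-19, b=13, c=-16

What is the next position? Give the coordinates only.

a=-18, b=17, c=-17

Step-to-step displacements: (+1,+4,-1), (-4,+0,-5), (-1,+1,-4), (-5,-1,-3), (+1,+4,-1), (-4,+0,-5), (-1,+1,-4), (-5,-1,-3) — a repeating cycle of length 4.
step 9: apply (+1,+4,-1) → a=-18, b=17, c=-17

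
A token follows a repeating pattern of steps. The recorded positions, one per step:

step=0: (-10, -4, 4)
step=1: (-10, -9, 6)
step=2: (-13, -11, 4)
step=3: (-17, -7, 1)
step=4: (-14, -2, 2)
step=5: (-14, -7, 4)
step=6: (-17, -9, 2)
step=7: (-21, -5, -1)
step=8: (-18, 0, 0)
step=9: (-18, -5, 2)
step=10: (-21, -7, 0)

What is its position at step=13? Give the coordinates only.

Step-to-step displacements: (+0, -5, +2), (-3, -2, -2), (-4, +4, -3), (+3, +5, +1), (+0, -5, +2), (-3, -2, -2), (-4, +4, -3), (+3, +5, +1), (+0, -5, +2), (-3, -2, -2) — a repeating cycle of length 4.
step 11: apply (-4, +4, -3) → (-25, -3, -3)
step 12: apply (+3, +5, +1) → (-22, 2, -2)
step 13: apply (+0, -5, +2) → (-22, -3, 0)

(-22, -3, 0)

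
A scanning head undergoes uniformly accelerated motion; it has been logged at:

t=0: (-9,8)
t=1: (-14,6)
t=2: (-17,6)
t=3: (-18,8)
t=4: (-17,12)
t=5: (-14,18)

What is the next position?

Successive displacements: (-5,-2), (-3,+0), (-1,+2), (+1,+4), (+3,+6) — each changes by (+2,+2).
step 6: (-14,18) + (+5,+8) → (-9,26)

(-9,26)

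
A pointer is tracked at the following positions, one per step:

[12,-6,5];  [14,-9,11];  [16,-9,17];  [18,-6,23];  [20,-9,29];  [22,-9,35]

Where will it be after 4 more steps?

The first coordinate changes by +2 each step, so at step 9 it is 12 + 9·(2) = 30.
The second coordinate repeats the cycle [-6, -9, -9] with period 3; step 9 mod 3 = 0, giving -6.
The third coordinate changes by +6 each step, so at step 9 it is 5 + 9·(6) = 59.

[30,-6,59]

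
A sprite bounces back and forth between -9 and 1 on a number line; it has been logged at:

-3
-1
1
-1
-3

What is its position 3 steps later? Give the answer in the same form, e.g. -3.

The value travels 2 per step and bounces off the walls at -9 and 1.
  step 5: -3 → -5
  step 6: -5 → -7
  step 7: -7 → -9

-9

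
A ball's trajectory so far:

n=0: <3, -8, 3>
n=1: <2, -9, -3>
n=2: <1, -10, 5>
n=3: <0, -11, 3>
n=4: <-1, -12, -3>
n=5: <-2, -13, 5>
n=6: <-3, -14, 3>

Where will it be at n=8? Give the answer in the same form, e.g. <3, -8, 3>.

First: linear, -1 per step → -5 at step 8.
Second: linear, -1 per step → -16 at step 8.
Third: cycles through 3, -3, 5 every 3 steps. Step 8 lands at position 2 of the cycle → 5.

<-5, -16, 5>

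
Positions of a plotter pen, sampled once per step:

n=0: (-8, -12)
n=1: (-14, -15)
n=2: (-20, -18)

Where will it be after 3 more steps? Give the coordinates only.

The position changes by (-6, -3) every step.
step 3: (-20, -18) + (-6, -3) → (-26, -21)
step 4: (-26, -21) + (-6, -3) → (-32, -24)
step 5: (-32, -24) + (-6, -3) → (-38, -27)

(-38, -27)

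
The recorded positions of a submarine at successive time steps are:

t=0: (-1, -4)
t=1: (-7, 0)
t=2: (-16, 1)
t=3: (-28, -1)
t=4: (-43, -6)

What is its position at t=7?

(-106, -39)

Successive displacements: (-6, +4), (-9, +1), (-12, -2), (-15, -5) — each changes by (-3, -3).
step 5: (-43, -6) + (-18, -8) → (-61, -14)
step 6: (-61, -14) + (-21, -11) → (-82, -25)
step 7: (-82, -25) + (-24, -14) → (-106, -39)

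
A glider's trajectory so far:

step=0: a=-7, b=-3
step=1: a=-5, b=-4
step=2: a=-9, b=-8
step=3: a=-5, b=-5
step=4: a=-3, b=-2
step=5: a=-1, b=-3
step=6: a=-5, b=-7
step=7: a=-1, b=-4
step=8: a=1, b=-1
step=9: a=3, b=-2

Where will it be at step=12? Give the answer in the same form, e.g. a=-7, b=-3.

a=5, b=0

The moves between consecutive positions are (+2, -1), (-4, -4), (+4, +3), (+2, +3), (+2, -1), (-4, -4), (+4, +3), (+2, +3), (+2, -1); they repeat the 4-cycle [(+2, -1), (-4, -4), (+4, +3), (+2, +3)].
step 10: apply (-4, -4) → a=-1, b=-6
step 11: apply (+4, +3) → a=3, b=-3
step 12: apply (+2, +3) → a=5, b=0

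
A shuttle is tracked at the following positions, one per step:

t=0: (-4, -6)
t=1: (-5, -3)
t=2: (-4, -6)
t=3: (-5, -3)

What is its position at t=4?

The jumps are (-1, +3), (+1, -3), (-1, +3) — a geometric progression with ratio -1.
step 4: (-5, -3) + (+1, -3) → (-4, -6)

(-4, -6)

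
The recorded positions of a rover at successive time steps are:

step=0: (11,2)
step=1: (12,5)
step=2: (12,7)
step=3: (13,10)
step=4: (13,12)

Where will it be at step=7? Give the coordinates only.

The moves between consecutive positions are (+1,+3), (+0,+2), (+1,+3), (+0,+2); they repeat the 2-cycle [(+1,+3), (+0,+2)].
step 5: apply (+1,+3) → (14,15)
step 6: apply (+0,+2) → (14,17)
step 7: apply (+1,+3) → (15,20)

(15,20)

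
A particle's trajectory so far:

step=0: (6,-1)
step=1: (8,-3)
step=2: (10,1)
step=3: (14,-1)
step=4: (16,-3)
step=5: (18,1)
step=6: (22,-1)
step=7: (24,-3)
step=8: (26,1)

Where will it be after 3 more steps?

(34,1)

Differencing gives (+2,-2), (+2,+4), (+4,-2), (+2,-2), (+2,+4), (+4,-2), (+2,-2), (+2,+4). This is the pattern (+2,-2), (+2,+4), (+4,-2) repeated.
step 9: apply (+4,-2) → (30,-1)
step 10: apply (+2,-2) → (32,-3)
step 11: apply (+2,+4) → (34,1)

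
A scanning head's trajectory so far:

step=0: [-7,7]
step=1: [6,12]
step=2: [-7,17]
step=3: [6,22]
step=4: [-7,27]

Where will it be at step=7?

[6,42]

First: cycles through -7, 6 every 2 steps. Step 7 lands at position 1 of the cycle → 6.
Second: linear, +5 per step → 42 at step 7.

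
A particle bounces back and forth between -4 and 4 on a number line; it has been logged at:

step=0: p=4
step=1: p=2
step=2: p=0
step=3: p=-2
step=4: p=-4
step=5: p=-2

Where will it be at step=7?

The value reflects between -4 and 4, moving 2 per step.
  step 6: -2 → 0
  step 7: 0 → 2

p=2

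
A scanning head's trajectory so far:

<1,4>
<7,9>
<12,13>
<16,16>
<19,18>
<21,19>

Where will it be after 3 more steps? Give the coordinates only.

Successive displacements: <+6,+5>, <+5,+4>, <+4,+3>, <+3,+2>, <+2,+1> — each changes by <-1,-1>.
step 6: <21,19> + <+1,+0> → <22,19>
step 7: <22,19> + <+0,-1> → <22,18>
step 8: <22,18> + <-1,-2> → <21,16>

<21,16>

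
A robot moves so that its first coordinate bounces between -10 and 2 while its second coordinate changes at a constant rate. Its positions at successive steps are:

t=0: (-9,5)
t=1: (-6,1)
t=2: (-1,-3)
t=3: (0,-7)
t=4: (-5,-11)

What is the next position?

The first coordinate travels 5 per step and bounces off the walls at -10 and 2.
  step 5: -5 → -10
The second coordinate changes by -4 each step: at step 5 it is -15.

(-10,-15)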